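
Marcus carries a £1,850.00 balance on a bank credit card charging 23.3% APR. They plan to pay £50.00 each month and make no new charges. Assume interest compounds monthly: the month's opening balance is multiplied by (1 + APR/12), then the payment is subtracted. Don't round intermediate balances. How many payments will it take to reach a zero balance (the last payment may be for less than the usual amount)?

66 payments

Monthly rate r = 23.3%/12 = 1.94167% = 0.0194167.
Recurrence: B ← B·(1+r) − £50.00.
Month 1: interest £35.92; balance after payment £1,835.92.
Month 2: interest £35.65; balance after payment £1,821.57.
Closed form: n = −ln(1 − rB₀/P)/ln(1+r) = −ln(0.28158)/ln(1.01942) ≈ 65.902, so the balance reaches zero during payment 66.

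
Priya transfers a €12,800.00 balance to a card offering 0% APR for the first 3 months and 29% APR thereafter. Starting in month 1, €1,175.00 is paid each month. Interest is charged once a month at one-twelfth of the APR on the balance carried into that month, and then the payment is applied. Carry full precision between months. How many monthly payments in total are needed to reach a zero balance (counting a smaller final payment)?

Promo months 1–3 at r₀ = 0%/12 = 0; months 4+ at r₁ = 29%/12 = 0.0241667.
After month 3 (no interest yet): B = €12,800.00 − 3·€1,175.00 = €9,275.00.
Then at r₁ with €1,175.00/mo: n₂ = −ln(1 − r₁·B/P)/ln(1+r₁) ≈ 8.86 → 9 more payments.

12 months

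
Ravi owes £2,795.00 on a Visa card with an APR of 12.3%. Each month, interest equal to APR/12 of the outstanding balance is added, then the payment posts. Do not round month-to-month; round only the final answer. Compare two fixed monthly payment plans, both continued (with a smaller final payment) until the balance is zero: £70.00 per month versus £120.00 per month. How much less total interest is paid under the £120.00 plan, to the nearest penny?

Monthly rate r = 12.3%/12 = 1.025% = 0.01025.
At £70.00/mo: n = ⌈−ln(1 − rB₀/P)/ln(1+r)⌉ = 52 payments (last £43.35); total interest = total paid − £2,795.00 = £818.35.
At £120.00/mo: 27 payments (last £89.97); total interest £414.97.
Interest saved = £818.35 − £414.97 = £403.38.

£403.38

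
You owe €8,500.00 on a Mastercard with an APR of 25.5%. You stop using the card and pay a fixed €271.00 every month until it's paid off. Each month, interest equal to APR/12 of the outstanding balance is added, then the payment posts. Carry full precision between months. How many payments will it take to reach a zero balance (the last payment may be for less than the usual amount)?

Monthly rate r = 25.5%/12 = 2.125% = 0.02125.
Recurrence: B ← B·(1+r) − €271.00.
Month 1: interest €180.62; balance after payment €8,409.62.
Month 2: interest €178.70; balance after payment €8,317.33.
Closed form: n = −ln(1 − rB₀/P)/ln(1+r) = −ln(0.33349)/ln(1.02125) ≈ 52.225, so the balance reaches zero during payment 53.

53 payments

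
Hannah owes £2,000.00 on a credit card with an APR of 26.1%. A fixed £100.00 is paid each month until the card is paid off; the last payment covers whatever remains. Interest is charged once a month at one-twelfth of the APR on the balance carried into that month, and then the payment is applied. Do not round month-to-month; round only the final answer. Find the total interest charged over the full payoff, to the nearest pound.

£654

Monthly rate r = 26.1%/12 = 2.175% = 0.02175.
Payoff takes n = ⌈−ln(1 − rB₀/P)/ln(1+r)⌉ = ⌈26.534⌉ = 27 payments; the last is £53.68.
Total paid = 26·£100.00 + £53.68 = £2,653.68.
Total interest = total paid − principal = £2,653.68 − £2,000.00 = £653.68.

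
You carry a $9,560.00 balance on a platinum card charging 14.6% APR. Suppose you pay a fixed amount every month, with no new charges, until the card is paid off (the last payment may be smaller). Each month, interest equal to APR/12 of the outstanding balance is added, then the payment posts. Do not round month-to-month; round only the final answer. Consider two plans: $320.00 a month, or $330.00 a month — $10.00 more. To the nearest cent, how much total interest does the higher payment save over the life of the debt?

Monthly rate r = 14.6%/12 = 1.21667% = 0.0121667.
At $320.00/mo: n = ⌈−ln(1 − rB₀/P)/ln(1+r)⌉ = 38 payments (last $113.91); total interest = total paid − $9,560.00 = $2,393.91.
At $330.00/mo: 36 payments (last $308.97); total interest $2,298.97.
Interest saved = $2,393.91 − $2,298.97 = $94.94.

$94.94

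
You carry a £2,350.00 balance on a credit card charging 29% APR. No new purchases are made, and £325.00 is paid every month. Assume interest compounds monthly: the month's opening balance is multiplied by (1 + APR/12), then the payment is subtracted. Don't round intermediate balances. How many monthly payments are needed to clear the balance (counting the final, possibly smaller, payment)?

9 months

Monthly rate r = 29%/12 = 2.41667% = 0.0241667.
Recurrence: B ← B·(1+r) − £325.00.
Month 1: interest £56.79; balance after payment £2,081.79.
Month 2: interest £50.31; balance after payment £1,807.10.
Closed form: n = −ln(1 − rB₀/P)/ln(1+r) = −ln(0.82526)/ln(1.02417) ≈ 8.043, so the balance reaches zero during payment 9.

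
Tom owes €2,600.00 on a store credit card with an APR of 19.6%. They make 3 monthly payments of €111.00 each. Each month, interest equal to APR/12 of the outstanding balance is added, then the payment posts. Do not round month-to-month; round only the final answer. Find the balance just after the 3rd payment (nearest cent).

€2,391.02

Monthly rate r = 19.6%/12 = 1.63333% = 0.0163333.
Each month: B ← B·(1+r) − €111.00.
Month 1: interest €42.47; balance after payment €2,531.47.
Month 2: interest €41.35; balance after payment €2,461.81.
Month 3: interest €40.21; balance after payment €2,391.02.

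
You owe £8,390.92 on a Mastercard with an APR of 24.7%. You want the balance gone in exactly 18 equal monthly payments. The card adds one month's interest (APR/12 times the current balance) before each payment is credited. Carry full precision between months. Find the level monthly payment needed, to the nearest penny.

Monthly rate r = 24.7%/12 = 2.05833% = 0.0205833.
Level-payment amortization: P = B₀·r / (1 − (1+r)^(−n)) = 8390.92·0.0205833 / (1 − 1.02058^(−18)).
Denominator 1 − (1+r)^(−18) = 0.307009138.
P = 172.713 / 0.307009138 ≈ 562.57.

£562.57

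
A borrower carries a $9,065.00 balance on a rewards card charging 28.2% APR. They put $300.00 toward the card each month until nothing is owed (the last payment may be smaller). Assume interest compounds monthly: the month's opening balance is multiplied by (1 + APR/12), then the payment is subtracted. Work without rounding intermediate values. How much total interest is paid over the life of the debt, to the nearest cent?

$6,927.44

Monthly rate r = 28.2%/12 = 2.35% = 0.0235.
Payoff takes n = ⌈−ln(1 − rB₀/P)/ln(1+r)⌉ = ⌈53.306⌉ = 54 payments; the last is $92.44.
Total paid = 53·$300.00 + $92.44 = $15,992.44.
Total interest = total paid − principal = $15,992.44 − $9,065.00 = $6,927.44.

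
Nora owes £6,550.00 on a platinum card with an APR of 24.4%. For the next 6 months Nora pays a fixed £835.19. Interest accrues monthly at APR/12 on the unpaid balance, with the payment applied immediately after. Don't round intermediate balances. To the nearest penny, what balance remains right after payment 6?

£2,117.95

Monthly rate r = 24.4%/12 = 2.03333% = 0.0203333.
Each month: B ← B·(1+r) − £835.19.
Month 1: interest £133.18; balance after payment £5,847.99.
Month 2: interest £118.91; balance after payment £5,131.71.
Month 3: interest £104.34; balance after payment £4,400.87.
Month 4: interest £89.48; balance after payment £3,655.16.
Month 5: interest £74.32; balance after payment £2,894.29.
Month 6: interest £58.85; balance after payment £2,117.95.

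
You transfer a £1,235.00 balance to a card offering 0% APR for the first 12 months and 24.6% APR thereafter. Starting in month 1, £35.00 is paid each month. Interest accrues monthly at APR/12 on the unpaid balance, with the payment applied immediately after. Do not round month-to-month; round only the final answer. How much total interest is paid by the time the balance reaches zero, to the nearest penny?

Promo months 1–12 at r₀ = 0%/12 = 0; months 13+ at r₁ = 24.6%/12 = 0.0205.
After month 12 (no interest yet): B = £1,235.00 − 12·£35.00 = £815.00.
Then at r₁ with £35.00/mo: n₂ = −ln(1 − r₁·B/P)/ln(1+r₁) ≈ 31.97 → 32 more payments.
Total paid = 43·£35.00 + £34.13 = £1,539.13; interest = £1,539.13 − £1,235.00 = £304.13.

£304.13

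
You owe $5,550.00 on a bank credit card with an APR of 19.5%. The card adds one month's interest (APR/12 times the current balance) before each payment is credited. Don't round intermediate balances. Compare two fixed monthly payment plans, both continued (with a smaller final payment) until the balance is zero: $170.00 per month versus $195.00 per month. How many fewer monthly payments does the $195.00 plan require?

8 fewer payments

Monthly rate r = 19.5%/12 = 1.625% = 0.01625.
At $170.00/mo: n = ⌈−ln(1 − rB₀/P)/ln(1+r)⌉ = 47 payments (last $154.37); total interest = total paid − $5,550.00 = $2,424.37.
At $195.00/mo: 39 payments (last $100.68); total interest $1,960.68.
Payments saved = 47 − 39 = 8.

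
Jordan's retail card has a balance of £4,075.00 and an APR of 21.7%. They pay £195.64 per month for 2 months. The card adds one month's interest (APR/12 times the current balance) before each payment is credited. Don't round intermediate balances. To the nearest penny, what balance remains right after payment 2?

£3,828.89

Monthly rate r = 21.7%/12 = 1.80833% = 0.0180833.
Each month: B ← B·(1+r) − £195.64.
Month 1: interest £73.69; balance after payment £3,953.05.
Month 2: interest £71.48; balance after payment £3,828.89.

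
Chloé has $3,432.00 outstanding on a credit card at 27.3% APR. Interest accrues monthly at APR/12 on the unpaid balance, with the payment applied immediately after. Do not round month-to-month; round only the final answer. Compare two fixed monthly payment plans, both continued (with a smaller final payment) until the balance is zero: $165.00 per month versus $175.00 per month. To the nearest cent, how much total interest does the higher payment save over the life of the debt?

Monthly rate r = 27.3%/12 = 2.275% = 0.02275.
At $165.00/mo: n = ⌈−ln(1 − rB₀/P)/ln(1+r)⌉ = 29 payments (last $81.68); total interest = total paid − $3,432.00 = $1,269.68.
At $175.00/mo: 27 payments (last $47.12); total interest $1,165.12.
Interest saved = $1,269.68 − $1,165.12 = $104.56.

$104.56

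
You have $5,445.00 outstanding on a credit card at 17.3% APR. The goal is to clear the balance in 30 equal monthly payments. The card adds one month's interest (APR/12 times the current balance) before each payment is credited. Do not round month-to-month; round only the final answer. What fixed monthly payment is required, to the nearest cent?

$224.85

Monthly rate r = 17.3%/12 = 1.44167% = 0.0144167.
Level-payment amortization: P = B₀·r / (1 − (1+r)^(−n)) = 5445.00·0.0144167 / (1 − 1.01442^(−30)).
Denominator 1 − (1+r)^(−30) = 0.349108319.
P = 78.4988 / 0.349108319 ≈ 224.85.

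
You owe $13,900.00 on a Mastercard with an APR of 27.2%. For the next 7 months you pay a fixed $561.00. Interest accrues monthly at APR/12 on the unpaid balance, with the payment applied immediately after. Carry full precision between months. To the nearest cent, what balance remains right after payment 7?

Monthly rate r = 27.2%/12 = 2.26667% = 0.0226667.
Each month: B ← B·(1+r) − $561.00.
Month 1: interest $315.07; balance after payment $13,654.07.
Month 2: interest $309.49; balance after payment $13,402.56.
Month 3: interest $303.79; balance after payment $13,145.35.
Month 4: interest $297.96; balance after payment $12,882.31.
Month 5: interest $292.00; balance after payment $12,613.31.
Month 6: interest $285.90; balance after payment $12,338.21.
Month 7: interest $279.67; balance after payment $12,056.88.

$12,056.88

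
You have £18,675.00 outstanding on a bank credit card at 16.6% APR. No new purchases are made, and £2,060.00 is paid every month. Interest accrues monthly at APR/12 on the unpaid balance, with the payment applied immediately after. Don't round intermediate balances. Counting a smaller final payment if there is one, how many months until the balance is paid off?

10 payments

Monthly rate r = 16.6%/12 = 1.38333% = 0.0138333.
Recurrence: B ← B·(1+r) − £2,060.00.
Month 1: interest £258.34; balance after payment £16,873.34.
Month 2: interest £233.41; balance after payment £15,046.75.
Closed form: n = −ln(1 − rB₀/P)/ln(1+r) = −ln(0.87459)/ln(1.01383) ≈ 9.753, so the balance reaches zero during payment 10.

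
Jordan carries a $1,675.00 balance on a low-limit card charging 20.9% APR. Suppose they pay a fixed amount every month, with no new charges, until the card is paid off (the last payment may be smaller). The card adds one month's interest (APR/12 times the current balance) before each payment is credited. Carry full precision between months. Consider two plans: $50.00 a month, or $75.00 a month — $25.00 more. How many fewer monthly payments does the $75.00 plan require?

22 fewer payments

Monthly rate r = 20.9%/12 = 1.74167% = 0.0174167.
At $50.00/mo: n = ⌈−ln(1 − rB₀/P)/ln(1+r)⌉ = 51 payments (last $36.09); total interest = total paid − $1,675.00 = $861.09.
At $75.00/mo: 29 payments (last $39.88); total interest $464.88.
Payments saved = 51 − 29 = 22.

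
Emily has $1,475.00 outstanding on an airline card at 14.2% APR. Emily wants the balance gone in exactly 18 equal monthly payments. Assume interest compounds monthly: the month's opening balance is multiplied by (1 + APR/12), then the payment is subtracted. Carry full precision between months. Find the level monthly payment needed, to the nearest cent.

Monthly rate r = 14.2%/12 = 1.18333% = 0.0118333.
Level-payment amortization: P = B₀·r / (1 − (1+r)^(−n)) = 1475.00·0.0118333 / (1 − 1.01183^(−18)).
Denominator 1 − (1+r)^(−18) = 0.190832716.
P = 17.4542 / 0.190832716 ≈ 91.46.

$91.46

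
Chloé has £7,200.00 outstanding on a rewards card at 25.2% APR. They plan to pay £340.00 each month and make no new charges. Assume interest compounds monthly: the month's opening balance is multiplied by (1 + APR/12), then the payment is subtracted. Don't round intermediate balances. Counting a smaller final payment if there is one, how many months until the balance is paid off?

29 payments

Monthly rate r = 25.2%/12 = 2.1% = 0.021.
Recurrence: B ← B·(1+r) − £340.00.
Month 1: interest £151.20; balance after payment £7,011.20.
Month 2: interest £147.24; balance after payment £6,818.44.
Closed form: n = −ln(1 − rB₀/P)/ln(1+r) = −ln(0.55529)/ln(1.021) ≈ 28.305, so the balance reaches zero during payment 29.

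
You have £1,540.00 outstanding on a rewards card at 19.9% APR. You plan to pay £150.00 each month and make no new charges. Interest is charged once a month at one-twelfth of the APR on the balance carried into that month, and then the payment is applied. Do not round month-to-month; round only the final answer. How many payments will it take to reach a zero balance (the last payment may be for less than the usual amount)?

12 months

Monthly rate r = 19.9%/12 = 1.65833% = 0.0165833.
Recurrence: B ← B·(1+r) − £150.00.
Month 1: interest £25.54; balance after payment £1,415.54.
Month 2: interest £23.47; balance after payment £1,289.01.
Closed form: n = −ln(1 − rB₀/P)/ln(1+r) = −ln(0.82974)/ln(1.01658) ≈ 11.348, so the balance reaches zero during payment 12.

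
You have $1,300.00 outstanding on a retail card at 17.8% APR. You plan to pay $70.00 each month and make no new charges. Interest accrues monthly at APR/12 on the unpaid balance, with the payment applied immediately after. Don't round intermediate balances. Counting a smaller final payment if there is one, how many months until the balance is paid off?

Monthly rate r = 17.8%/12 = 1.48333% = 0.0148333.
Recurrence: B ← B·(1+r) − $70.00.
Month 1: interest $19.28; balance after payment $1,249.28.
Month 2: interest $18.53; balance after payment $1,197.81.
Closed form: n = −ln(1 − rB₀/P)/ln(1+r) = −ln(0.72452)/ln(1.01483) ≈ 21.885, so the balance reaches zero during payment 22.

22 payments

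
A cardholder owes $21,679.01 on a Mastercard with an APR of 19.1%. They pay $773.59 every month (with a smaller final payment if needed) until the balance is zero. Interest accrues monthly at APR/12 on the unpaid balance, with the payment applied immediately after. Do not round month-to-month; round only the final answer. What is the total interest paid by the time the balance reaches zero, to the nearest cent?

Monthly rate r = 19.1%/12 = 1.59167% = 0.0159167.
Payoff takes n = ⌈−ln(1 − rB₀/P)/ln(1+r)⌉ = ⌈37.405⌉ = 38 payments; the last is $314.83.
Total paid = 37·$773.59 + $314.83 = $28,937.66.
Total interest = total paid − principal = $28,937.66 − $21,679.01 = $7,258.65.

$7,258.65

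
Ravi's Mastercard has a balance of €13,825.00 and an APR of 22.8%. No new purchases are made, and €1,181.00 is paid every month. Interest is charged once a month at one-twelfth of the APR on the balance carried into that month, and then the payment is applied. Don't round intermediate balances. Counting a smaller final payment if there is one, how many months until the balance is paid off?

14 months

Monthly rate r = 22.8%/12 = 1.9% = 0.019.
Recurrence: B ← B·(1+r) − €1,181.00.
Month 1: interest €262.68; balance after payment €12,906.67.
Month 2: interest €245.23; balance after payment €11,970.90.
Closed form: n = −ln(1 − rB₀/P)/ln(1+r) = −ln(0.77758)/ln(1.019) ≈ 13.366, so the balance reaches zero during payment 14.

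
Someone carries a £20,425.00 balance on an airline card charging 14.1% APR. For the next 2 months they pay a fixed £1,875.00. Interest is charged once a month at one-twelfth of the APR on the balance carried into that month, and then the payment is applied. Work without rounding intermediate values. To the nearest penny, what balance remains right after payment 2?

Monthly rate r = 14.1%/12 = 1.175% = 0.01175.
Each month: B ← B·(1+r) − £1,875.00.
Month 1: interest £239.99; balance after payment £18,789.99.
Month 2: interest £220.78; balance after payment £17,135.78.

£17,135.78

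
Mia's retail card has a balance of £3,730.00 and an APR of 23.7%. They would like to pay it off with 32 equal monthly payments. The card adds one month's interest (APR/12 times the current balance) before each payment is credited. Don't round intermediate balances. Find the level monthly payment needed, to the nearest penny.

£158.36

Monthly rate r = 23.7%/12 = 1.975% = 0.01975.
Level-payment amortization: P = B₀·r / (1 − (1+r)^(−n)) = 3730.00·0.01975 / (1 − 1.01975^(−32)).
Denominator 1 − (1+r)^(−32) = 0.465187989.
P = 73.6675 / 0.465187989 ≈ 158.36.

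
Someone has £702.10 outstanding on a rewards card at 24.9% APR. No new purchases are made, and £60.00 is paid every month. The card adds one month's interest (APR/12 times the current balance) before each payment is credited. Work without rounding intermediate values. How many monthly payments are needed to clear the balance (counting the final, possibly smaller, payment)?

Monthly rate r = 24.9%/12 = 2.075% = 0.02075.
Recurrence: B ← B·(1+r) − £60.00.
Month 1: interest £14.57; balance after payment £656.67.
Month 2: interest £13.63; balance after payment £610.29.
Closed form: n = −ln(1 − rB₀/P)/ln(1+r) = −ln(0.75719)/ln(1.02075) ≈ 13.543, so the balance reaches zero during payment 14.

14 payments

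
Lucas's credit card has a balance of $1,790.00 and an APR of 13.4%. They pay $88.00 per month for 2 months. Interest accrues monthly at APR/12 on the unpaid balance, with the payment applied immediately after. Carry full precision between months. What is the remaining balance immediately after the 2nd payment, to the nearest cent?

Monthly rate r = 13.4%/12 = 1.11667% = 0.0111667.
Each month: B ← B·(1+r) − $88.00.
Month 1: interest $19.99; balance after payment $1,721.99.
Month 2: interest $19.23; balance after payment $1,653.22.

$1,653.22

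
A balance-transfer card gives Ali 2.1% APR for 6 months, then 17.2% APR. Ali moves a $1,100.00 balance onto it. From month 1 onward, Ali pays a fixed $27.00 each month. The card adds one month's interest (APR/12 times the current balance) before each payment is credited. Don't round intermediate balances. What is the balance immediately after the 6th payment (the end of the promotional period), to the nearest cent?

Promo months 1–6 at r₀ = 2.1%/12 = 0.00175; months 7+ at r₁ = 17.2%/12 = 0.0143333.
After month 6: iterate B ← B·(1+r₀) − $27.00 for 6 months → $948.89.

$948.89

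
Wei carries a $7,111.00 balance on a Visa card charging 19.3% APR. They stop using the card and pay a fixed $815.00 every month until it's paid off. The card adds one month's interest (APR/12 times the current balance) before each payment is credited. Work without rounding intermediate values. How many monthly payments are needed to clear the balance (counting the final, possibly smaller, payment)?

10 payments

Monthly rate r = 19.3%/12 = 1.60833% = 0.0160833.
Recurrence: B ← B·(1+r) − $815.00.
Month 1: interest $114.37; balance after payment $6,410.37.
Month 2: interest $103.10; balance after payment $5,698.47.
Closed form: n = −ln(1 − rB₀/P)/ln(1+r) = −ln(0.85967)/ln(1.01608) ≈ 9.477, so the balance reaches zero during payment 10.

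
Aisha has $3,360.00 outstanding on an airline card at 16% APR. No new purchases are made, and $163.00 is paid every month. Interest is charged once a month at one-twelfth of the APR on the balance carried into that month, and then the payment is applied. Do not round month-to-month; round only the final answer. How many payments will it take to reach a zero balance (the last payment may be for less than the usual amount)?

Monthly rate r = 16%/12 = 1.33333% = 0.0133333.
Recurrence: B ← B·(1+r) − $163.00.
Month 1: interest $44.80; balance after payment $3,241.80.
Month 2: interest $43.22; balance after payment $3,122.02.
Closed form: n = −ln(1 − rB₀/P)/ln(1+r) = −ln(0.72515)/ln(1.01333) ≈ 24.263, so the balance reaches zero during payment 25.

25 months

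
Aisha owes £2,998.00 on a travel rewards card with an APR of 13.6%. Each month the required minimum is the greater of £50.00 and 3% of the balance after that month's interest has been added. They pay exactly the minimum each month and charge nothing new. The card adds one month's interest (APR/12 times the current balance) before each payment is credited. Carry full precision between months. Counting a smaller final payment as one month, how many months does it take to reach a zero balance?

Monthly rate r = 13.6%/12 = 1.13333% = 0.0113333.
While 3% of the post-interest balance exceeds £50.00, each month B ← (B·(1+r))·(1 − 0.03), i.e. B shrinks by the factor (1+r)·0.97 = 0.98099.
This holds for months 1–32. Entering month 33 the balance is £1,622.35; 3% of the post-interest balance is now below £50.00, so the flat £50.00 minimum applies from here.
From month 33 a fixed £50.00 at rate r clears £1,622.35 in 41 more payments. Total: 32 + 41 = 73 months.

73 months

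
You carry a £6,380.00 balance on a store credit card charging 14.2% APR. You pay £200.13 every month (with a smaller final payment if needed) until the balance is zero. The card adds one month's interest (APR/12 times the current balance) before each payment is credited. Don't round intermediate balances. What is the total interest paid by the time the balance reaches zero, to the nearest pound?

£1,677

Monthly rate r = 14.2%/12 = 1.18333% = 0.0118333.
Payoff takes n = ⌈−ln(1 − rB₀/P)/ln(1+r)⌉ = ⌈40.258⌉ = 41 payments; the last is £51.88.
Total paid = 40·£200.13 + £51.88 = £8,057.08.
Total interest = total paid − principal = £8,057.08 − £6,380.00 = £1,677.08.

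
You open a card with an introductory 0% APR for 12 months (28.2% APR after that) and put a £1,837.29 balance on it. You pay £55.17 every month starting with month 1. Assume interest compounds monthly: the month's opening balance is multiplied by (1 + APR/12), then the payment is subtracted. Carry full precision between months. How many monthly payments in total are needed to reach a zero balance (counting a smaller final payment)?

42 payments

Promo months 1–12 at r₀ = 0%/12 = 0; months 13+ at r₁ = 28.2%/12 = 0.0235.
After month 12 (no interest yet): B = £1,837.29 − 12·£55.17 = £1,175.25.
Then at r₁ with £55.17/mo: n₂ = −ln(1 − r₁·B/P)/ln(1+r₁) ≈ 29.89 → 30 more payments.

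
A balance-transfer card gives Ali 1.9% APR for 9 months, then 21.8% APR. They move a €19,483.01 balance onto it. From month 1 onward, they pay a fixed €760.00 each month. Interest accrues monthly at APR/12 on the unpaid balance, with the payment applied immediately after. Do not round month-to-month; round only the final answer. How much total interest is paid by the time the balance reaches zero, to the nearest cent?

€2,891.42

Promo months 1–9 at r₀ = 1.9%/12 = 0.00158333; months 10+ at r₁ = 21.8%/12 = 0.0181667.
After month 9: iterate B ← B·(1+r₀) − €760.00 for 9 months → €12,878.93.
Then at r₁ with €760.00/mo: n₂ = −ln(1 − r₁·B/P)/ln(1+r₁) ≈ 20.44 → 21 more payments.
Total paid = 29·€760.00 + €334.43 = €22,374.43; interest = €22,374.43 − €19,483.01 = €2,891.42.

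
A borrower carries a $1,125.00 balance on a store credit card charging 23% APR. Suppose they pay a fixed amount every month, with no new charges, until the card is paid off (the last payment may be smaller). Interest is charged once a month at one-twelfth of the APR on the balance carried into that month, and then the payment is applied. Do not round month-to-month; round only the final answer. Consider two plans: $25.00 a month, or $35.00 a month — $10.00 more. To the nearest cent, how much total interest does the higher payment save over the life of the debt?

$847.89

Monthly rate r = 23%/12 = 1.91667% = 0.0191667.
At $25.00/mo: n = ⌈−ln(1 − rB₀/P)/ln(1+r)⌉ = 105 payments (last $12.78); total interest = total paid − $1,125.00 = $1,487.78.
At $35.00/mo: 51 payments (last $14.89); total interest $639.89.
Interest saved = $1,487.78 − $639.89 = $847.89.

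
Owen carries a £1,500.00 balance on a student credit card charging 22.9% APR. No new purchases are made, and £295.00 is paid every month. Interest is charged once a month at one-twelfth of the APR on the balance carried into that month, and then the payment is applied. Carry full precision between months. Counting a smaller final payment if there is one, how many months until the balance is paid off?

Monthly rate r = 22.9%/12 = 1.90833% = 0.0190833.
Recurrence: B ← B·(1+r) − £295.00.
Month 1: interest £28.62; balance after payment £1,233.62.
Month 2: interest £23.54; balance after payment £962.17.
Month 3: interest £18.36; balance after payment £685.53.
Month 4: interest £13.08; balance after payment £403.61.
Month 5: interest £7.70; balance after payment £116.31.
Month 6: interest £2.22; balance after payment £0.00.

6 payments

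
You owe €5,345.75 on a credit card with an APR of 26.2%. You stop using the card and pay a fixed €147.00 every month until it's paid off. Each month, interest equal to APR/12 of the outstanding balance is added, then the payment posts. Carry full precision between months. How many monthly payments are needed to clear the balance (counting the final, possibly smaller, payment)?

Monthly rate r = 26.2%/12 = 2.18333% = 0.0218333.
Recurrence: B ← B·(1+r) − €147.00.
Month 1: interest €116.72; balance after payment €5,315.47.
Month 2: interest €116.05; balance after payment €5,284.52.
Closed form: n = −ln(1 − rB₀/P)/ln(1+r) = −ln(0.20602)/ln(1.02183) ≈ 73.144, so the balance reaches zero during payment 74.

74 payments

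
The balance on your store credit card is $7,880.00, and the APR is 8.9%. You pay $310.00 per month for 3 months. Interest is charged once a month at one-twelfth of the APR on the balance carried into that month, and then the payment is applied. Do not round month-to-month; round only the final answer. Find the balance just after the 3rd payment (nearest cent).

Monthly rate r = 8.9%/12 = 0.741667% = 0.00741667.
Each month: B ← B·(1+r) − $310.00.
Month 1: interest $58.44; balance after payment $7,628.44.
Month 2: interest $56.58; balance after payment $7,375.02.
Month 3: interest $54.70; balance after payment $7,119.72.

$7,119.72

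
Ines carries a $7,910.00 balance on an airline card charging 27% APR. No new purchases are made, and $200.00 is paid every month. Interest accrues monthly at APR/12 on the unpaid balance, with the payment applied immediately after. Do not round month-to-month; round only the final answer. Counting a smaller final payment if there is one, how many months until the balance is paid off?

100 months

Monthly rate r = 27%/12 = 2.25% = 0.0225.
Recurrence: B ← B·(1+r) − $200.00.
Month 1: interest $177.97; balance after payment $7,887.98.
Month 2: interest $177.48; balance after payment $7,865.45.
Closed form: n = −ln(1 − rB₀/P)/ln(1+r) = −ln(0.11013)/ln(1.0225) ≈ 99.150, so the balance reaches zero during payment 100.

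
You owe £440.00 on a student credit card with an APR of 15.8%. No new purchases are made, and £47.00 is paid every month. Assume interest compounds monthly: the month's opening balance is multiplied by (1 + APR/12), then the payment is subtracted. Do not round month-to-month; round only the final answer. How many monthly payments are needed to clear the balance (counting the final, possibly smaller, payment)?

11 payments

Monthly rate r = 15.8%/12 = 1.31667% = 0.0131667.
Recurrence: B ← B·(1+r) − £47.00.
Month 1: interest £5.79; balance after payment £398.79.
Month 2: interest £5.25; balance after payment £357.04.
Closed form: n = −ln(1 − rB₀/P)/ln(1+r) = −ln(0.87674)/ln(1.01317) ≈ 10.057, so the balance reaches zero during payment 11.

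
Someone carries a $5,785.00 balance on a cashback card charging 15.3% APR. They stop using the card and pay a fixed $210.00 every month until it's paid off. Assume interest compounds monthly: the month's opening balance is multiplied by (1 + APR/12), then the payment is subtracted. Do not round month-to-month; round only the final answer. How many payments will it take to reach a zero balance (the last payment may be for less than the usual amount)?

Monthly rate r = 15.3%/12 = 1.275% = 0.01275.
Recurrence: B ← B·(1+r) − $210.00.
Month 1: interest $73.76; balance after payment $5,648.76.
Month 2: interest $72.02; balance after payment $5,510.78.
Closed form: n = −ln(1 − rB₀/P)/ln(1+r) = −ln(0.64877)/ln(1.01275) ≈ 34.152, so the balance reaches zero during payment 35.

35 payments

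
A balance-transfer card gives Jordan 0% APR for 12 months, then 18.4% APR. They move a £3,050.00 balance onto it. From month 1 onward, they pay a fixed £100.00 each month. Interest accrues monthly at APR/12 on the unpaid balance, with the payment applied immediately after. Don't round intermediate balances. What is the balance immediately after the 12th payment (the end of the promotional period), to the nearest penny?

Promo months 1–12 at r₀ = 0%/12 = 0; months 13+ at r₁ = 18.4%/12 = 0.0153333.
After month 12 (no interest yet): B = £3,050.00 − 12·£100.00 = £1,850.00.

£1,850.00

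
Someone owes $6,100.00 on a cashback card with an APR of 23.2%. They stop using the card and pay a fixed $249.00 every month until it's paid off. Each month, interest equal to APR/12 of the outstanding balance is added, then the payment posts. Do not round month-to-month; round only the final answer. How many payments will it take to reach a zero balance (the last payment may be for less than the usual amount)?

Monthly rate r = 23.2%/12 = 1.93333% = 0.0193333.
Recurrence: B ← B·(1+r) − $249.00.
Month 1: interest $117.93; balance after payment $5,968.93.
Month 2: interest $115.40; balance after payment $5,835.33.
Closed form: n = −ln(1 − rB₀/P)/ln(1+r) = −ln(0.52637)/ln(1.01933) ≈ 33.514, so the balance reaches zero during payment 34.

34 payments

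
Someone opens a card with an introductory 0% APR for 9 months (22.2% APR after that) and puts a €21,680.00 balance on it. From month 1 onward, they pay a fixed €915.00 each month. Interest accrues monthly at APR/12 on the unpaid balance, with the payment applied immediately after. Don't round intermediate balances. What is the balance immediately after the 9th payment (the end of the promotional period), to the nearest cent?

€13,445.00

Promo months 1–9 at r₀ = 0%/12 = 0; months 10+ at r₁ = 22.2%/12 = 0.0185.
After month 9 (no interest yet): B = €21,680.00 − 9·€915.00 = €13,445.00.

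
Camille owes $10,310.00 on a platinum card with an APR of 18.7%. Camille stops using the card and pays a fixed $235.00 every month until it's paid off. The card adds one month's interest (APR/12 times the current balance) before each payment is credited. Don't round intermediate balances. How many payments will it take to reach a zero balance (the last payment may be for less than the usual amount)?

Monthly rate r = 18.7%/12 = 1.55833% = 0.0155833.
Recurrence: B ← B·(1+r) − $235.00.
Month 1: interest $160.66; balance after payment $10,235.66.
Month 2: interest $159.51; balance after payment $10,160.17.
Closed form: n = −ln(1 − rB₀/P)/ln(1+r) = −ln(0.31632)/ln(1.01558) ≈ 74.434, so the balance reaches zero during payment 75.

75 months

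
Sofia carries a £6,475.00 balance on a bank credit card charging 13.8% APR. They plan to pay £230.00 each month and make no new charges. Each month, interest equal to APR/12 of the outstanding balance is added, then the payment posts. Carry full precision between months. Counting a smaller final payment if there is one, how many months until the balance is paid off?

Monthly rate r = 13.8%/12 = 1.15% = 0.0115.
Recurrence: B ← B·(1+r) − £230.00.
Month 1: interest £74.46; balance after payment £6,319.46.
Month 2: interest £72.67; balance after payment £6,162.14.
Closed form: n = −ln(1 − rB₀/P)/ln(1+r) = −ln(0.67625)/ln(1.0115) ≈ 34.212, so the balance reaches zero during payment 35.

35 months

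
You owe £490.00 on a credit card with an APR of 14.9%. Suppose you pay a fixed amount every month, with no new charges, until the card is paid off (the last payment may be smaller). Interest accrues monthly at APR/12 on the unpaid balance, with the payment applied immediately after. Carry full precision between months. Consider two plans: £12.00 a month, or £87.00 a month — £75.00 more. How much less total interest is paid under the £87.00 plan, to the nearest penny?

£176.61

Monthly rate r = 14.9%/12 = 1.24167% = 0.0124167.
At £12.00/mo: n = ⌈−ln(1 − rB₀/P)/ln(1+r)⌉ = 58 payments (last £3.79); total interest = total paid − £490.00 = £197.79.
At £87.00/mo: 6 payments (last £76.18); total interest £21.18.
Interest saved = £197.79 − £21.18 = £176.61.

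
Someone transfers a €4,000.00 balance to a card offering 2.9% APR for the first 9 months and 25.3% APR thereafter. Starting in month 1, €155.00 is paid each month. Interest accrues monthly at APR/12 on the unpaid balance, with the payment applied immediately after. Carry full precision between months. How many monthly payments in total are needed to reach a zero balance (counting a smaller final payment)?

Promo months 1–9 at r₀ = 2.9%/12 = 0.00241667; months 10+ at r₁ = 25.3%/12 = 0.0210833.
After month 9: iterate B ← B·(1+r₀) − €155.00 for 9 months → €2,679.28.
Then at r₁ with €155.00/mo: n₂ = −ln(1 − r₁·B/P)/ln(1+r₁) ≈ 21.72 → 22 more payments.

31 payments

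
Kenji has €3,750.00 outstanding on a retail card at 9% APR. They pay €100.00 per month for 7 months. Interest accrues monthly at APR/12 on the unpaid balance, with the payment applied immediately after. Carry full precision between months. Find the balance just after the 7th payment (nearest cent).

Monthly rate r = 9%/12 = 0.75% = 0.0075.
Each month: B ← B·(1+r) − €100.00.
Month 1: interest €28.12; balance after payment €3,678.12.
Month 2: interest €27.59; balance after payment €3,605.71.
Month 3: interest €27.04; balance after payment €3,532.75.
Month 4: interest €26.50; balance after payment €3,459.25.
Month 5: interest €25.94; balance after payment €3,385.19.
Month 6: interest €25.39; balance after payment €3,310.58.
Month 7: interest €24.83; balance after payment €3,235.41.

€3,235.41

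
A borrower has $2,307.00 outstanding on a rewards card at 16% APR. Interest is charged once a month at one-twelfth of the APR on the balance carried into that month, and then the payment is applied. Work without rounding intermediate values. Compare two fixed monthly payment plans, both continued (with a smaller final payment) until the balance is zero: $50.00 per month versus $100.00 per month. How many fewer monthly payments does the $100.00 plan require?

Monthly rate r = 16%/12 = 1.33333% = 0.0133333.
At $50.00/mo: n = ⌈−ln(1 − rB₀/P)/ln(1+r)⌉ = 73 payments (last $5.22); total interest = total paid − $2,307.00 = $1,298.22.
At $100.00/mo: 28 payments (last $75.40); total interest $468.40.
Payments saved = 73 − 28 = 45.

45 fewer payments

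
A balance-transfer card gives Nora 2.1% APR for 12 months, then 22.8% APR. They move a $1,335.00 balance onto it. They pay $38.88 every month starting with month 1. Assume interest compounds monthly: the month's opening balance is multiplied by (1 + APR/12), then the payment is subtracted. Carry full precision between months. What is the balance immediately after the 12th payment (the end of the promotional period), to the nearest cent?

$892.23

Promo months 1–12 at r₀ = 2.1%/12 = 0.00175; months 13+ at r₁ = 22.8%/12 = 0.019.
After month 12: iterate B ← B·(1+r₀) − $38.88 for 12 months → $892.23.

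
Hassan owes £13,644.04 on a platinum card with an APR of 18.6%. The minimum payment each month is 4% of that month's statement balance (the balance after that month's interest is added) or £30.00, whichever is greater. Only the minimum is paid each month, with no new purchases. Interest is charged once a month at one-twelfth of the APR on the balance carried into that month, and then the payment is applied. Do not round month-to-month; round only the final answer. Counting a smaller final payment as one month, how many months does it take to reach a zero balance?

Monthly rate r = 18.6%/12 = 1.55% = 0.0155.
While 4% of the post-interest balance exceeds £30.00, each month B ← (B·(1+r))·(1 − 0.04), i.e. B shrinks by the factor (1+r)·0.96 = 0.97488.
This holds for months 1–115. Entering month 116 the balance is £731.69; 4% of the post-interest balance is now below £30.00, so the flat £30.00 minimum applies from here.
From month 116 a fixed £30.00 at rate r clears £731.69 in 31 more payments. Total: 115 + 31 = 146 months.

146 months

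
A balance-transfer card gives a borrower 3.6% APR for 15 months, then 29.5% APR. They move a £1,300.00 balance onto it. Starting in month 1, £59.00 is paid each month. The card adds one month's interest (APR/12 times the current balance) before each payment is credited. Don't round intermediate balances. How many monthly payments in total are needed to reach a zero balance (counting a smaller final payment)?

24 months

Promo months 1–15 at r₀ = 3.6%/12 = 0.003; months 16+ at r₁ = 29.5%/12 = 0.0245833.
After month 15: iterate B ← B·(1+r₀) − £59.00 for 15 months → £455.92.
Then at r₁ with £59.00/mo: n₂ = −ln(1 − r₁·B/P)/ln(1+r₁) ≈ 8.67 → 9 more payments.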